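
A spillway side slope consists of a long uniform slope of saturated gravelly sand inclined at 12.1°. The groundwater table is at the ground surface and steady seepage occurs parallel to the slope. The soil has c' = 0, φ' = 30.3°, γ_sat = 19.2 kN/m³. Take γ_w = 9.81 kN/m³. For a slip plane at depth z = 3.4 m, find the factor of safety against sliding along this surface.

FS = 1.33

With seepage parallel to the slope and the water table at the surface, the effective normal stress on the slip plane uses the buoyant unit weight γ' = γ_sat − γ_w while the driving shear stress uses γ_sat:
FS = [c' + γ' z cos²β tanφ'] / [γ_sat z sinβ cosβ]
(For c' = 0 this reduces to FS = (γ'/γ_sat)·tanφ'/tanβ.)
γ' = 19.2 − 9.81 = 9.39 kN/m³
Numerator = 0.0 + 9.39·3.4·cos²12.1°·tan30.3° = 0.0 + 9.39·3.4·0.9561·0.5844 = 17.836 kPa
Denominator = 19.2·3.4·sin12.1°·cos12.1° = 19.2·3.4·0.2096·0.9778 = 13.380 kPa
FS = 17.836 / 13.380 = 1.333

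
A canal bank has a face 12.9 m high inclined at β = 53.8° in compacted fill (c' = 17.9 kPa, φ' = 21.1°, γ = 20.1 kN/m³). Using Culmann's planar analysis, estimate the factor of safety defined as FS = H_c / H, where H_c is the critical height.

H_c = (4c'/γ) · sinβ cosφ' / [1 − cos(β − φ')]
    = (4·17.9/20.1) · sin53.8°·cos21.1° / [1 − cos32.7°]
    = 3.562 · 0.7529 / 0.1585 = 16.92 m
FS = H_c / H = 16.92 / 12.9 = 1.312

FS = 1.31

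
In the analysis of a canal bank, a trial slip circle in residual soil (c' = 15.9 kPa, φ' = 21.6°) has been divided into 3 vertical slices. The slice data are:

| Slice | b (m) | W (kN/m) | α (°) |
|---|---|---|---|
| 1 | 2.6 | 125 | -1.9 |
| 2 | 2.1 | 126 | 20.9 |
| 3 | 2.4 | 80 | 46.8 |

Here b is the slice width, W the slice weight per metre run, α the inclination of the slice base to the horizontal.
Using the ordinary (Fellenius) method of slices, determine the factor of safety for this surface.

FS = 2.53

Ordinary method of slices: FS = Σ[c'·Δl_i + (W_i cosα_i)·tanφ'] / Σ W_i sinα_i, with Δl_i = b_i / cosα_i.
Slice 1: Δl = 2.6/cos(-1.9°) = 2.601 m; N'_1 = 125·cos(-1.9°) = 124.9; c'Δl = 41.36; W sinα = -4.1
Slice 2: Δl = 2.1/cos20.9° = 2.248 m; N'_2 = 126·cos20.9° = 117.7; c'Δl = 35.74; W sinα = 44.9
Slice 3: Δl = 2.4/cos46.8° = 3.506 m; N'_3 = 80·cos46.8° = 54.8; c'Δl = 55.74; W sinα = 58.3
Σc'Δl = 132.8 kN/m; ΣN' = 297.4 kN/m; ΣW sinα = 99.1 kN/m
Resisting = 132.8 + 297.4·tan21.6° = 132.8 + 117.8 = 250.6 kN/m
FS = 250.6 / 99.1 = 2.528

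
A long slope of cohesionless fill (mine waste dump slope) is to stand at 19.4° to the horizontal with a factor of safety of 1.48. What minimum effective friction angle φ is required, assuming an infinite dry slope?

FS = tanφ/tanβ ⇒ tanφ = FS · tanβ = 1.48 · tan19.4° = 0.5212
φ = arctan(0.5212) = 27.53°

φ = 27.5°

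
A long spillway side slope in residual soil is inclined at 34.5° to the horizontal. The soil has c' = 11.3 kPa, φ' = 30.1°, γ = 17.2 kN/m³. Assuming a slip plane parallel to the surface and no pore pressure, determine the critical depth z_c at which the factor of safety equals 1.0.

z_c = 8.99 m

Setting FS = 1.00 in FS = [c' + γz cos²β tanφ'] / [γz sinβ cosβ] and solving for z:
z = c' / [γ cosβ (FS·sinβ − cosβ·tanφ')]
  = 11.3 / [17.2·cos34.5°·(1.00·sin34.5° − cos34.5°·tan30.1°)]
  = 11.3 / [17.2·0.8241·(1.00·0.5664 − 0.8241·0.5797)]
  = 11.3 / 1.2570 = 8.990 m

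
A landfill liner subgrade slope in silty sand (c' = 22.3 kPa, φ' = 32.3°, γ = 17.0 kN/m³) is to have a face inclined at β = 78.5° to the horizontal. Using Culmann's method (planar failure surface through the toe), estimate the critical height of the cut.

Culmann's analysis gives the critical failure plane at α_cr = (β + φ')/2 = (78.5 + 32.3)/2 = 55.4°, and the critical height
H_c = (4c'/γ) · sinβ cosφ' / [1 − cos(β − φ')]
    = (4·22.3/17.0) · sin78.5°·cos32.3° / [1 − cos(46.2°)]
    = 5.247 · 0.9799·0.8453 / [1 − 0.6921]
    = 5.247 · 0.8283 / 0.3079
    = 14.12 m

H_c = 14.12 m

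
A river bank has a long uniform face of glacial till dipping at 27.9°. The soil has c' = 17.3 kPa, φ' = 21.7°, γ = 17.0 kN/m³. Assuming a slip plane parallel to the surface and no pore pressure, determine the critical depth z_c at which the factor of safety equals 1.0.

z_c = 9.91 m

Setting FS = 1.00 in FS = [c' + γz cos²β tanφ'] / [γz sinβ cosβ] and solving for z:
z = c' / [γ cosβ (FS·sinβ − cosβ·tanφ')]
  = 17.3 / [17.0·cos27.9°·(1.00·sin27.9° − cos27.9°·tan21.7°)]
  = 17.3 / [17.0·0.8838·(1.00·0.4679 − 0.8838·0.3979)]
  = 17.3 / 1.7463 = 9.906 m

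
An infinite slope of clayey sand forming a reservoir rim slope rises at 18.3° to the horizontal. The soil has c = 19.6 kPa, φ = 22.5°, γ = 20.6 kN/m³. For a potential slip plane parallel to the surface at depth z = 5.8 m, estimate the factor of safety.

FS = 1.80

For an infinite slope with a slip plane parallel to the surface (no pore pressure): FS = [c + γz cos²β tanφ] / [γz sinβ cosβ].
γz = 20.6·5.8 = 119.48 kN/m²
Numerator = 19.6 + 119.48·cos²18.3°·tan22.5° = 19.6 + 119.48·0.9014·0.4142 = 64.211 kPa
Denominator = 119.48·sin18.3°·cos18.3° = 119.48·0.3140·0.9494 = 35.618 kPa
FS = 64.211 / 35.618 = 1.803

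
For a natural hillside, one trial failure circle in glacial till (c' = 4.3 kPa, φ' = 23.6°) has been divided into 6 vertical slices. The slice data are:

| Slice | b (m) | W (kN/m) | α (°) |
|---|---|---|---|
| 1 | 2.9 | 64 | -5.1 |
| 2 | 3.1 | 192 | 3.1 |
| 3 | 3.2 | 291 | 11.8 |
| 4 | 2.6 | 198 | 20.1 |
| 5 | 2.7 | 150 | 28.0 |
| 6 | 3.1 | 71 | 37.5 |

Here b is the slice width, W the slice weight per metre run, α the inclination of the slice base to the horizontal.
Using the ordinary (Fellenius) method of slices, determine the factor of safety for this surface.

Ordinary method of slices: FS = Σ[c'·Δl_i + (W_i cosα_i)·tanφ'] / Σ W_i sinα_i, with Δl_i = b_i / cosα_i.
Slice 1: Δl = 2.9/cos(-5.1°) = 2.912 m; N'_1 = 64·cos(-5.1°) = 63.7; c'Δl = 12.52; W sinα = -5.7
Slice 2: Δl = 3.1/cos3.1° = 3.105 m; N'_2 = 192·cos3.1° = 191.7; c'Δl = 13.35; W sinα = 10.4
Slice 3: Δl = 3.2/cos11.8° = 3.269 m; N'_3 = 291·cos11.8° = 284.9; c'Δl = 14.06; W sinα = 59.5
Slice 4: Δl = 2.6/cos20.1° = 2.769 m; N'_4 = 198·cos20.1° = 185.9; c'Δl = 11.91; W sinα = 68.0
Slice 5: Δl = 2.7/cos28.0° = 3.058 m; N'_5 = 150·cos28.0° = 132.4; c'Δl = 13.15; W sinα = 70.4
Slice 6: Δl = 3.1/cos37.5° = 3.907 m; N'_6 = 71·cos37.5° = 56.3; c'Δl = 16.80; W sinα = 43.2
Σc'Δl = 81.8 kN/m; ΣN' = 915.0 kN/m; ΣW sinα = 245.9 kN/m
Resisting = 81.8 + 915.0·tan23.6° = 81.8 + 399.8 = 481.5 kN/m
FS = 481.5 / 245.9 = 1.958

FS = 1.96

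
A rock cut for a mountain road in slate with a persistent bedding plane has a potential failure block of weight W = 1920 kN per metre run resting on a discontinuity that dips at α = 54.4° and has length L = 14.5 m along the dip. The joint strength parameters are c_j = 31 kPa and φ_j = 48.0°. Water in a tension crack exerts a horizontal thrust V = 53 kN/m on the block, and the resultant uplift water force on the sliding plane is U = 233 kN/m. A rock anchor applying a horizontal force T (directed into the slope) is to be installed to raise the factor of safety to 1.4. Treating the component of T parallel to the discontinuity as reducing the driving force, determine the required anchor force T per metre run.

T = 492 kN/m

Resolving forces along and normal to the sliding plane, with the horizontal anchor force T adding T·sinα to the effective normal force and T·cosα acting up the plane against the driving force:
FS = [c_jL + (W cosα − U − V sinα + T sinα) tanφ_j] / [W sinα + V cosα − T cosα]
Without the anchor: N' = 841.6 kN/m, driving T_d = 1592.0 kN/m, resisting R = 31·14.5 + 841.6·tan48.0° = 1384.2 kN/m, FS = 0.87.
Setting FS = 1.4 and solving for T:
1.4·(1592.0 − T cos54.4°) = 1384.2 + T sin54.4°·tan48.0°
T·(sin54.4°·tan48.0° + 1.4·cos54.4°) = 1.4·1592.0 − 1384.2
T·(0.8131·1.1106 + 1.4·0.5821) = 2228.8 − 1384.2 = 844.6
T·1.7180 = 844.6
T = 491.6 kN/m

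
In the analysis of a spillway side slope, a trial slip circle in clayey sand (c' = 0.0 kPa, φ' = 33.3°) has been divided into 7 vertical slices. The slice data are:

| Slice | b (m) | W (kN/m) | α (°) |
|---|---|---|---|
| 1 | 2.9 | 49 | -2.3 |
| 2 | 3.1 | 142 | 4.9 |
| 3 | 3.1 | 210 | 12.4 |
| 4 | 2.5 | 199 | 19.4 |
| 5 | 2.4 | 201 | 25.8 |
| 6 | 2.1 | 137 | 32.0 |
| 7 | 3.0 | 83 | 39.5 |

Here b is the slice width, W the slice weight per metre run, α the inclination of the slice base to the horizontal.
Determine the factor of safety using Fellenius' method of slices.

Ordinary method of slices: FS = Σ[c'·Δl_i + (W_i cosα_i)·tanφ'] / Σ W_i sinα_i, with Δl_i = b_i / cosα_i.
Slice 1: Δl = 2.9/cos(-2.3°) = 2.902 m; N'_1 = 49·cos(-2.3°) = 49.0; c'Δl = 0.00; W sinα = -2.0
Slice 2: Δl = 3.1/cos4.9° = 3.111 m; N'_2 = 142·cos4.9° = 141.5; c'Δl = 0.00; W sinα = 12.1
Slice 3: Δl = 3.1/cos12.4° = 3.174 m; N'_3 = 210·cos12.4° = 205.1; c'Δl = 0.00; W sinα = 45.1
Slice 4: Δl = 2.5/cos19.4° = 2.650 m; N'_4 = 199·cos19.4° = 187.7; c'Δl = 0.00; W sinα = 66.1
Slice 5: Δl = 2.4/cos25.8° = 2.666 m; N'_5 = 201·cos25.8° = 181.0; c'Δl = 0.00; W sinα = 87.5
Slice 6: Δl = 2.1/cos32.0° = 2.476 m; N'_6 = 137·cos32.0° = 116.2; c'Δl = 0.00; W sinα = 72.6
Slice 7: Δl = 3.0/cos39.5° = 3.888 m; N'_7 = 83·cos39.5° = 64.0; c'Δl = 0.00; W sinα = 52.8
Σc'Δl = 0.0 kN/m; ΣN' = 944.4 kN/m; ΣW sinα = 334.2 kN/m
Resisting = 0.0 + 944.4·tan33.3° = 0.0 + 620.4 = 620.4 kN/m
FS = 620.4 / 334.2 = 1.856

FS = 1.86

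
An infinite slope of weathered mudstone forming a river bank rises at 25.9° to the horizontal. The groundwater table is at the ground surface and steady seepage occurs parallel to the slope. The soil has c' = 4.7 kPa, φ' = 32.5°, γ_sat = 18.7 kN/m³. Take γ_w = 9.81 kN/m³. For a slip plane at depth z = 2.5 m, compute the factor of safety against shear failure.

FS = 0.88

With seepage parallel to the slope and the water table at the surface, the effective normal stress on the slip plane uses the buoyant unit weight γ' = γ_sat − γ_w while the driving shear stress uses γ_sat:
FS = [c' + γ' z cos²β tanφ'] / [γ_sat z sinβ cosβ]
γ' = 18.7 − 9.81 = 8.89 kN/m³
Numerator = 4.7 + 8.89·2.5·cos²25.9°·tan32.5° = 4.7 + 8.89·2.5·0.8092·0.6371 = 16.157 kPa
Denominator = 18.7·2.5·sin25.9°·cos25.9° = 18.7·2.5·0.4368·0.8996 = 18.369 kPa
FS = 16.157 / 18.369 = 0.880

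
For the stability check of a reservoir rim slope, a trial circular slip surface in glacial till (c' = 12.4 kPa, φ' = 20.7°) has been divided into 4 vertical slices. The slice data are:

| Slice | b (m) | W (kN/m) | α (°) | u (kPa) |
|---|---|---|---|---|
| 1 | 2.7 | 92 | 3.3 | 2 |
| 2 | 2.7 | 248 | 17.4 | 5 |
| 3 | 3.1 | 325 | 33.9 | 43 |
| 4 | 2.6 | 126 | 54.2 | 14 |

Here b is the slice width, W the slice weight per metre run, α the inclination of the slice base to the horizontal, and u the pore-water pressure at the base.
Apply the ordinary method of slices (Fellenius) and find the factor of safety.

Ordinary method of slices: FS = Σ[c'·Δl_i + (W_i cosα_i − u_i·Δl_i)·tanφ'] / Σ W_i sinα_i, with Δl_i = b_i / cosα_i.
Slice 1: Δl = 2.7/cos3.3° = 2.704 m; N'_1 = 92·cos3.3° − 2·2.704 = 86.4; c'Δl = 33.54; W sinα = 5.3
Slice 2: Δl = 2.7/cos17.4° = 2.829 m; N'_2 = 248·cos17.4° − 5·2.829 = 222.5; c'Δl = 35.09; W sinα = 74.2
Slice 3: Δl = 3.1/cos33.9° = 3.735 m; N'_3 = 325·cos33.9° − 43·3.735 = 109.2; c'Δl = 46.31; W sinα = 181.3
Slice 4: Δl = 2.6/cos54.2° = 4.445 m; N'_4 = 126·cos54.2° − 14·4.445 = 11.5; c'Δl = 55.12; W sinα = 102.2
Σc'Δl = 170.0 kN/m; ΣN' = 429.6 kN/m; ΣW sinα = 362.9 kN/m
Resisting = 170.0 + 429.6·tan20.7° = 170.0 + 162.3 = 332.4 kN/m
FS = 332.4 / 362.9 = 0.916

FS = 0.92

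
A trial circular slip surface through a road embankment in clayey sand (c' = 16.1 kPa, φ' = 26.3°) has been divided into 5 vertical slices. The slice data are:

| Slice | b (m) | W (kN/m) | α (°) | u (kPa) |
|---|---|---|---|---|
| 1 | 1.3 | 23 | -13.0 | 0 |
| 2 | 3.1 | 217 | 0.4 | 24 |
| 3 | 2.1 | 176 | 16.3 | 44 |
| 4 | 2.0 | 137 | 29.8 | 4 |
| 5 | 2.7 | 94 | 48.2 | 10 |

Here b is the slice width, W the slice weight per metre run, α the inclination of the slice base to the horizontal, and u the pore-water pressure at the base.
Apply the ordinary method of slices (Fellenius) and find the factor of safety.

Ordinary method of slices: FS = Σ[c'·Δl_i + (W_i cosα_i − u_i·Δl_i)·tanφ'] / Σ W_i sinα_i, with Δl_i = b_i / cosα_i.
Slice 1: Δl = 1.3/cos(-13.0°) = 1.334 m; N'_1 = 23·cos(-13.0°) − 0·1.334 = 22.4; c'Δl = 21.48; W sinα = -5.2
Slice 2: Δl = 3.1/cos0.4° = 3.100 m; N'_2 = 217·cos0.4° − 24·3.100 = 142.6; c'Δl = 49.91; W sinα = 1.5
Slice 3: Δl = 2.1/cos16.3° = 2.188 m; N'_3 = 176·cos16.3° − 44·2.188 = 72.7; c'Δl = 35.23; W sinα = 49.4
Slice 4: Δl = 2.0/cos29.8° = 2.305 m; N'_4 = 137·cos29.8° − 4·2.305 = 109.7; c'Δl = 37.11; W sinα = 68.1
Slice 5: Δl = 2.7/cos48.2° = 4.051 m; N'_5 = 94·cos48.2° − 10·4.051 = 22.1; c'Δl = 65.22; W sinα = 70.1
Σc'Δl = 208.9 kN/m; ΣN' = 369.5 kN/m; ΣW sinα = 183.9 kN/m
Resisting = 208.9 + 369.5·tan26.3° = 208.9 + 182.6 = 391.5 kN/m
FS = 391.5 / 183.9 = 2.129

FS = 2.13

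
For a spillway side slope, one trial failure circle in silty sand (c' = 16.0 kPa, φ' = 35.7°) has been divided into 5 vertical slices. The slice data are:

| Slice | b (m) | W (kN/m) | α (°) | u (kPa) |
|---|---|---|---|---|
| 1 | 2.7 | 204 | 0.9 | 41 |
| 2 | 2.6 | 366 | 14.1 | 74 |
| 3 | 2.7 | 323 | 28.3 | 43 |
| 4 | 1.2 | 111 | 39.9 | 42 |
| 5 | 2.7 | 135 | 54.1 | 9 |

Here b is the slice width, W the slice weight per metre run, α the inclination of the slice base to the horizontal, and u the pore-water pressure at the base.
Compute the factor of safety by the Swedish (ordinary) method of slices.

FS = 1.32

Ordinary method of slices: FS = Σ[c'·Δl_i + (W_i cosα_i − u_i·Δl_i)·tanφ'] / Σ W_i sinα_i, with Δl_i = b_i / cosα_i.
Slice 1: Δl = 2.7/cos0.9° = 2.700 m; N'_1 = 204·cos0.9° − 41·2.700 = 93.3; c'Δl = 43.21; W sinα = 3.2
Slice 2: Δl = 2.6/cos14.1° = 2.681 m; N'_2 = 366·cos14.1° − 74·2.681 = 156.6; c'Δl = 42.89; W sinα = 89.2
Slice 3: Δl = 2.7/cos28.3° = 3.067 m; N'_3 = 323·cos28.3° − 43·3.067 = 152.5; c'Δl = 49.06; W sinα = 153.1
Slice 4: Δl = 1.2/cos39.9° = 1.564 m; N'_4 = 111·cos39.9° − 42·1.564 = 19.5; c'Δl = 25.03; W sinα = 71.2
Slice 5: Δl = 2.7/cos54.1° = 4.605 m; N'_5 = 135·cos54.1° − 9·4.605 = 37.7; c'Δl = 73.67; W sinα = 109.4
Σc'Δl = 233.9 kN/m; ΣN' = 459.6 kN/m; ΣW sinα = 426.1 kN/m
Resisting = 233.9 + 459.6·tan35.7° = 233.9 + 330.2 = 564.1 kN/m
FS = 564.1 / 426.1 = 1.324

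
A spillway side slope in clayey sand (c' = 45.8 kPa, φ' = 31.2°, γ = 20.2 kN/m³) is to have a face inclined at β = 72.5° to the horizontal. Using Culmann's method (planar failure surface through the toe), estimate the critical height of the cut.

H_c = 29.74 m

Culmann's analysis gives the critical failure plane at α_cr = (β + φ')/2 = (72.5 + 31.2)/2 = 51.9°, and the critical height
H_c = (4c'/γ) · sinβ cosφ' / [1 − cos(β − φ')]
    = (4·45.8/20.2) · sin72.5°·cos31.2° / [1 − cos(41.3°)]
    = 9.069 · 0.9537·0.8554 / [1 − 0.7513]
    = 9.069 · 0.8158 / 0.2487
    = 29.74 m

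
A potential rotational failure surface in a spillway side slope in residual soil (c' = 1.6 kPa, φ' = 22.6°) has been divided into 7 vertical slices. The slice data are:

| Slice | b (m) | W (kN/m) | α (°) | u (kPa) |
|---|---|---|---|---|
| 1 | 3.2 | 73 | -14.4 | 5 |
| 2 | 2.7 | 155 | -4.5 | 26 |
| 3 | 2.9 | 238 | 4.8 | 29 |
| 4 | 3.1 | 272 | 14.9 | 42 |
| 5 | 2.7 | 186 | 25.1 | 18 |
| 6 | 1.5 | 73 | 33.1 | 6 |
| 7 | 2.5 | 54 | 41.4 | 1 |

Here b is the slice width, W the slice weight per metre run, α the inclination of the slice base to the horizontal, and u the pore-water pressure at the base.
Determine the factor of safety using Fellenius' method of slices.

FS = 1.36

Ordinary method of slices: FS = Σ[c'·Δl_i + (W_i cosα_i − u_i·Δl_i)·tanφ'] / Σ W_i sinα_i, with Δl_i = b_i / cosα_i.
Slice 1: Δl = 3.2/cos(-14.4°) = 3.304 m; N'_1 = 73·cos(-14.4°) − 5·3.304 = 54.2; c'Δl = 5.29; W sinα = -18.2
Slice 2: Δl = 2.7/cos(-4.5°) = 2.708 m; N'_2 = 155·cos(-4.5°) − 26·2.708 = 84.1; c'Δl = 4.33; W sinα = -12.2
Slice 3: Δl = 2.9/cos4.8° = 2.910 m; N'_3 = 238·cos4.8° − 29·2.910 = 152.8; c'Δl = 4.66; W sinα = 19.9
Slice 4: Δl = 3.1/cos14.9° = 3.208 m; N'_4 = 272·cos14.9° − 42·3.208 = 128.1; c'Δl = 5.13; W sinα = 69.9
Slice 5: Δl = 2.7/cos25.1° = 2.982 m; N'_5 = 186·cos25.1° − 18·2.982 = 114.8; c'Δl = 4.77; W sinα = 78.9
Slice 6: Δl = 1.5/cos33.1° = 1.791 m; N'_6 = 73·cos33.1° − 6·1.791 = 50.4; c'Δl = 2.86; W sinα = 39.9
Slice 7: Δl = 2.5/cos41.4° = 3.333 m; N'_7 = 54·cos41.4° − 1·3.333 = 37.2; c'Δl = 5.33; W sinα = 35.7
Σc'Δl = 32.4 kN/m; ΣN' = 621.5 kN/m; ΣW sinα = 214.0 kN/m
Resisting = 32.4 + 621.5·tan22.6° = 32.4 + 258.7 = 291.1 kN/m
FS = 291.1 / 214.0 = 1.360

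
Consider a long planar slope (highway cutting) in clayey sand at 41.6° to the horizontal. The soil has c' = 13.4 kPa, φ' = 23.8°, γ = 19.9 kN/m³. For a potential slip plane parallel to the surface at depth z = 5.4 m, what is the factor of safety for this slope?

FS = 0.75

For an infinite slope with a slip plane parallel to the surface (no pore pressure): FS = [c' + γz cos²β tanφ'] / [γz sinβ cosβ].
γz = 19.9·5.4 = 107.46 kN/m²
Numerator = 13.4 + 107.46·cos²41.6°·tan23.8° = 13.4 + 107.46·0.5592·0.4411 = 39.904 kPa
Denominator = 107.46·sin41.6°·cos41.6° = 107.46·0.6639·0.7478 = 53.352 kPa
FS = 39.904 / 53.352 = 0.748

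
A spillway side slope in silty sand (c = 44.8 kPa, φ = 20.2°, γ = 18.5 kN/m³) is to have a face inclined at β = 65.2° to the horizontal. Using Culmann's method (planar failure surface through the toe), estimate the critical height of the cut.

H_c = 28.18 m

Culmann's analysis gives the critical failure plane at α_cr = (β + φ)/2 = (65.2 + 20.2)/2 = 42.7°, and the critical height
H_c = (4c/γ) · sinβ cosφ / [1 − cos(β − φ)]
    = (4·44.8/18.5) · sin65.2°·cos20.2° / [1 − cos(45.0°)]
    = 9.686 · 0.9078·0.9385 / [1 − 0.7071]
    = 9.686 · 0.8519 / 0.2929
    = 28.18 m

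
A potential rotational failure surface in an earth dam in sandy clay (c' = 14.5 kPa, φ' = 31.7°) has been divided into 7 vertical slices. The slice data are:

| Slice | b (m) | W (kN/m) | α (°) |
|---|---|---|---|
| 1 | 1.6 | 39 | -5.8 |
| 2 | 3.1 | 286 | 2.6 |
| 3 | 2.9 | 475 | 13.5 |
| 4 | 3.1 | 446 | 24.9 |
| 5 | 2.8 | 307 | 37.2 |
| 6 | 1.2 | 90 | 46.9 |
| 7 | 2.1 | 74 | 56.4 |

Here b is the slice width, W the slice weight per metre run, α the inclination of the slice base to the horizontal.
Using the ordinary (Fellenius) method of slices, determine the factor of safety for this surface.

Ordinary method of slices: FS = Σ[c'·Δl_i + (W_i cosα_i)·tanφ'] / Σ W_i sinα_i, with Δl_i = b_i / cosα_i.
Slice 1: Δl = 1.6/cos(-5.8°) = 1.608 m; N'_1 = 39·cos(-5.8°) = 38.8; c'Δl = 23.32; W sinα = -3.9
Slice 2: Δl = 3.1/cos2.6° = 3.103 m; N'_2 = 286·cos2.6° = 285.7; c'Δl = 45.00; W sinα = 13.0
Slice 3: Δl = 2.9/cos13.5° = 2.982 m; N'_3 = 475·cos13.5° = 461.9; c'Δl = 43.24; W sinα = 110.9
Slice 4: Δl = 3.1/cos24.9° = 3.418 m; N'_4 = 446·cos24.9° = 404.5; c'Δl = 49.56; W sinα = 187.8
Slice 5: Δl = 2.8/cos37.2° = 3.515 m; N'_5 = 307·cos37.2° = 244.5; c'Δl = 50.97; W sinα = 185.6
Slice 6: Δl = 1.2/cos46.9° = 1.756 m; N'_6 = 90·cos46.9° = 61.5; c'Δl = 25.47; W sinα = 65.7
Slice 7: Δl = 2.1/cos56.4° = 3.795 m; N'_7 = 74·cos56.4° = 41.0; c'Δl = 55.02; W sinα = 61.6
Σc'Δl = 292.6 kN/m; ΣN' = 1537.9 kN/m; ΣW sinα = 620.7 kN/m
Resisting = 292.6 + 1537.9·tan31.7° = 292.6 + 949.8 = 1242.4 kN/m
FS = 1242.4 / 620.7 = 2.002

FS = 2.00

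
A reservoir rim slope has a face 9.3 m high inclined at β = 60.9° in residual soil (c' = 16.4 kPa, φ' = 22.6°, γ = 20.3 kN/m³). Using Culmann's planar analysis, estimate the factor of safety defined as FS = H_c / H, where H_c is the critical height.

H_c = (4c'/γ) · sinβ cosφ' / [1 − cos(β − φ')]
    = (4·16.4/20.3) · sin60.9°·cos22.6° / [1 − cos38.3°]
    = 3.232 · 0.8067 / 0.2152 = 12.11 m
FS = H_c / H = 12.11 / 9.3 = 1.302

FS = 1.30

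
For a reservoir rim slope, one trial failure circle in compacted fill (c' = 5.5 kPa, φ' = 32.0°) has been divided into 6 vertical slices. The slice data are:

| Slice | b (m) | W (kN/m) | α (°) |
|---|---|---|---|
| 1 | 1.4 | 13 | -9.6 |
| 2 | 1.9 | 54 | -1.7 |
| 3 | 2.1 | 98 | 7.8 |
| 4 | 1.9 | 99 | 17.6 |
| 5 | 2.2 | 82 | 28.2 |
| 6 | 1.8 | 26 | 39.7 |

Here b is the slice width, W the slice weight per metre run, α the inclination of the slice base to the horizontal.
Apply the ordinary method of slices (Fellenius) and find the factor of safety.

FS = 3.02

Ordinary method of slices: FS = Σ[c'·Δl_i + (W_i cosα_i)·tanφ'] / Σ W_i sinα_i, with Δl_i = b_i / cosα_i.
Slice 1: Δl = 1.4/cos(-9.6°) = 1.420 m; N'_1 = 13·cos(-9.6°) = 12.8; c'Δl = 7.81; W sinα = -2.2
Slice 2: Δl = 1.9/cos(-1.7°) = 1.901 m; N'_2 = 54·cos(-1.7°) = 54.0; c'Δl = 10.45; W sinα = -1.6
Slice 3: Δl = 2.1/cos7.8° = 2.120 m; N'_3 = 98·cos7.8° = 97.1; c'Δl = 11.66; W sinα = 13.3
Slice 4: Δl = 1.9/cos17.6° = 1.993 m; N'_4 = 99·cos17.6° = 94.4; c'Δl = 10.96; W sinα = 29.9
Slice 5: Δl = 2.2/cos28.2° = 2.496 m; N'_5 = 82·cos28.2° = 72.3; c'Δl = 13.73; W sinα = 38.7
Slice 6: Δl = 1.8/cos39.7° = 2.339 m; N'_6 = 26·cos39.7° = 20.0; c'Δl = 12.87; W sinα = 16.6
Σc'Δl = 67.5 kN/m; ΣN' = 350.5 kN/m; ΣW sinα = 94.8 kN/m
Resisting = 67.5 + 350.5·tan32.0° = 67.5 + 219.0 = 286.5 kN/m
FS = 286.5 / 94.8 = 3.022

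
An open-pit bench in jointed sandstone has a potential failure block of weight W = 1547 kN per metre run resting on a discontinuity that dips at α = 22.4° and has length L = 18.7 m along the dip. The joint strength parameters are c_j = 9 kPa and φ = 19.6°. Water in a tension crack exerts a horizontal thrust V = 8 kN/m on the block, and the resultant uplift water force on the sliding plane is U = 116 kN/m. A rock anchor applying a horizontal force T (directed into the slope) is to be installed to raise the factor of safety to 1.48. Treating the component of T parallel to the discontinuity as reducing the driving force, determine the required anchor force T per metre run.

T = 165 kN/m

Resolving forces along and normal to the sliding plane, with the horizontal anchor force T adding T·sinα to the effective normal force and T·cosα acting up the plane against the driving force:
FS = [c_jL + (W cosα − U − V sinα + T sinα) tanφ] / [W sinα + V cosα − T cosα]
Without the anchor: N' = 1311.2 kN/m, driving T_d = 596.9 kN/m, resisting R = 9·18.7 + 1311.2·tan19.6° = 635.2 kN/m, FS = 1.06.
Setting FS = 1.48 and solving for T:
1.48·(596.9 − T cos22.4°) = 635.2 + T sin22.4°·tan19.6°
T·(sin22.4°·tan19.6° + 1.48·cos22.4°) = 1.48·596.9 − 635.2
T·(0.3811·0.3561 + 1.48·0.9245) = 883.4 − 635.2 = 248.2
T·1.5040 = 248.2
T = 165.0 kN/m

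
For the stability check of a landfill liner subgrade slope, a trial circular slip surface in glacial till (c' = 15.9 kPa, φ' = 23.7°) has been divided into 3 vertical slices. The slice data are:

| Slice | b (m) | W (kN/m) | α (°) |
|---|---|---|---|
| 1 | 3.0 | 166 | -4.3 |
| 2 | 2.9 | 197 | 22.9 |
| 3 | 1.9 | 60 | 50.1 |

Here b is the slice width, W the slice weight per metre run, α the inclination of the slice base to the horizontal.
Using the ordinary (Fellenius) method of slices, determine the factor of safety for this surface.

FS = 2.85

Ordinary method of slices: FS = Σ[c'·Δl_i + (W_i cosα_i)·tanφ'] / Σ W_i sinα_i, with Δl_i = b_i / cosα_i.
Slice 1: Δl = 3.0/cos(-4.3°) = 3.008 m; N'_1 = 166·cos(-4.3°) = 165.5; c'Δl = 47.83; W sinα = -12.4
Slice 2: Δl = 2.9/cos22.9° = 3.148 m; N'_2 = 197·cos22.9° = 181.5; c'Δl = 50.06; W sinα = 76.7
Slice 3: Δl = 1.9/cos50.1° = 2.962 m; N'_3 = 60·cos50.1° = 38.5; c'Δl = 47.10; W sinα = 46.0
Σc'Δl = 145.0 kN/m; ΣN' = 385.5 kN/m; ΣW sinα = 110.2 kN/m
Resisting = 145.0 + 385.5·tan23.7° = 145.0 + 169.2 = 314.2 kN/m
FS = 314.2 / 110.2 = 2.850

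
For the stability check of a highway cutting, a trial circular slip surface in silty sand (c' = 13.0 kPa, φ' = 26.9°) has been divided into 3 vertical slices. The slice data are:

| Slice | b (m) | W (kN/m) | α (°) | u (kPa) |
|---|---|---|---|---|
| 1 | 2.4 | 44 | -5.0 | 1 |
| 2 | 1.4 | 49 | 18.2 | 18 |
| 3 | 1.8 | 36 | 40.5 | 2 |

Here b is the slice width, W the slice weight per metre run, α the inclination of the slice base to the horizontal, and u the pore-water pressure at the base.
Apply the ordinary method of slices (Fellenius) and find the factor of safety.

FS = 3.56

Ordinary method of slices: FS = Σ[c'·Δl_i + (W_i cosα_i − u_i·Δl_i)·tanφ'] / Σ W_i sinα_i, with Δl_i = b_i / cosα_i.
Slice 1: Δl = 2.4/cos(-5.0°) = 2.409 m; N'_1 = 44·cos(-5.0°) − 1·2.409 = 41.4; c'Δl = 31.32; W sinα = -3.8
Slice 2: Δl = 1.4/cos18.2° = 1.474 m; N'_2 = 49·cos18.2° − 18·1.474 = 20.0; c'Δl = 19.16; W sinα = 15.3
Slice 3: Δl = 1.8/cos40.5° = 2.367 m; N'_3 = 36·cos40.5° − 2·2.367 = 22.6; c'Δl = 30.77; W sinα = 23.4
Σc'Δl = 81.3 kN/m; ΣN' = 84.1 kN/m; ΣW sinα = 34.8 kN/m
Resisting = 81.3 + 84.1·tan26.9° = 81.3 + 42.7 = 123.9 kN/m
FS = 123.9 / 34.8 = 3.556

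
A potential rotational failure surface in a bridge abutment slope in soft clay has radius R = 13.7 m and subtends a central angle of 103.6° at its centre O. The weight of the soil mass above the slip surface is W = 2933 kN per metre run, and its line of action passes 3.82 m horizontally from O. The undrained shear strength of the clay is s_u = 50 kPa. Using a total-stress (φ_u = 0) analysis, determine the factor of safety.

Taking moments about the centre O, the resisting moment is provided by the undrained shear strength acting along the arc:
Arc length L_a = R·θ = 13.7·(103.6°·π/180) = 13.7·1.8082 = 24.77 m
M_R = s_u·L_a·R = 50·24.77·13.7 = 16968.7 kN·m/m
M_D = W·d = 2933·3.82 = 11204.1 kN·m/m
FS = M_R / M_D = 16968.7 / 11204.1 = 1.515

FS = 1.51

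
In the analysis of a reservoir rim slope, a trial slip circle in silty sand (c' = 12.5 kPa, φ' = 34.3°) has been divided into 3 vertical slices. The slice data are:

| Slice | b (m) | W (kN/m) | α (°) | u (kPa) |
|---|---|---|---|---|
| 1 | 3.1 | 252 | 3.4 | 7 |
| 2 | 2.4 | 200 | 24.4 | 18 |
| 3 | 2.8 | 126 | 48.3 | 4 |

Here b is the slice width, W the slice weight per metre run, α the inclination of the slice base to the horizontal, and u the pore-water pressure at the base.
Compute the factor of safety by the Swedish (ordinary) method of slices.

Ordinary method of slices: FS = Σ[c'·Δl_i + (W_i cosα_i − u_i·Δl_i)·tanφ'] / Σ W_i sinα_i, with Δl_i = b_i / cosα_i.
Slice 1: Δl = 3.1/cos3.4° = 3.105 m; N'_1 = 252·cos3.4° − 7·3.105 = 229.8; c'Δl = 38.82; W sinα = 14.9
Slice 2: Δl = 2.4/cos24.4° = 2.635 m; N'_2 = 200·cos24.4° − 18·2.635 = 134.7; c'Δl = 32.94; W sinα = 82.6
Slice 3: Δl = 2.8/cos48.3° = 4.209 m; N'_3 = 126·cos48.3° − 4·4.209 = 67.0; c'Δl = 52.61; W sinα = 94.1
Σc'Δl = 124.4 kN/m; ΣN' = 431.5 kN/m; ΣW sinα = 191.6 kN/m
Resisting = 124.4 + 431.5·tan34.3° = 124.4 + 294.3 = 418.7 kN/m
FS = 418.7 / 191.6 = 2.185

FS = 2.18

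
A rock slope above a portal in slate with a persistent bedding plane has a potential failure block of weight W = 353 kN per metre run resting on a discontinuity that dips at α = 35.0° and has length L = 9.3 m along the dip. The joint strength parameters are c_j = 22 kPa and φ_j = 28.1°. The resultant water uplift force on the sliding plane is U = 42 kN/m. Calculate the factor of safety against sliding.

Resolving the block weight along and normal to the plane and applying the Mohr–Coulomb strength on the joint:
N' = W cosα − U = 353·cos35.0° − 42 = 247.2 kN/m
Driving force T = W sinα = 353·sin35.0° = 202.5 kN/m
Resisting force R = c_j·L + N'·tanφ_j = 22·9.3 + 247.2·tan28.1° = 204.6 + 132.0 = 336.6 kN/m
FS = R / T = 336.6 / 202.5 = 1.662

FS = 1.66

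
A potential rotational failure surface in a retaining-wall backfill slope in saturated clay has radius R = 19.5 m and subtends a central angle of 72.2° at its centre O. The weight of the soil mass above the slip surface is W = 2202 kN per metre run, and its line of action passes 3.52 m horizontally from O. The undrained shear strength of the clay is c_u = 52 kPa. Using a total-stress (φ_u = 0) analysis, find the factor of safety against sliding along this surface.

FS = 3.21

Taking moments about the centre O, the resisting moment is provided by the undrained shear strength acting along the arc:
Arc length L_a = R·θ = 19.5·(72.2°·π/180) = 19.5·1.2601 = 24.57 m
M_R = c_u·L_a·R = 52·24.57·19.5 = 24916.5 kN·m/m
M_D = W·d = 2202·3.52 = 7751.0 kN·m/m
FS = M_R / M_D = 24916.5 / 7751.0 = 3.215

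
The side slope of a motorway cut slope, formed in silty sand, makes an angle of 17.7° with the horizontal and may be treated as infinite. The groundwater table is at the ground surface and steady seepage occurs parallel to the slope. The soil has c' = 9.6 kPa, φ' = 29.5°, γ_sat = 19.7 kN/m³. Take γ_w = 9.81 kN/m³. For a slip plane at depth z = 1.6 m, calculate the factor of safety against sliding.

With seepage parallel to the slope and the water table at the surface, the effective normal stress on the slip plane uses the buoyant unit weight γ' = γ_sat − γ_w while the driving shear stress uses γ_sat:
FS = [c' + γ' z cos²β tanφ'] / [γ_sat z sinβ cosβ]
γ' = 19.7 − 9.81 = 9.89 kN/m³
Numerator = 9.6 + 9.89·1.6·cos²17.7°·tan29.5° = 9.6 + 9.89·1.6·0.9076·0.5658 = 17.725 kPa
Denominator = 19.7·1.6·sin17.7°·cos17.7° = 19.7·1.6·0.3040·0.9527 = 9.129 kPa
FS = 17.725 / 9.129 = 1.942

FS = 1.94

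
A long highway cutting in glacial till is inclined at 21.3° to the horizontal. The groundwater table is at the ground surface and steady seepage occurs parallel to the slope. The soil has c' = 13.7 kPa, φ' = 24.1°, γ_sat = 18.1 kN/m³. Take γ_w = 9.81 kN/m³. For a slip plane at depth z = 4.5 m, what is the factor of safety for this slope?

With seepage parallel to the slope and the water table at the surface, the effective normal stress on the slip plane uses the buoyant unit weight γ' = γ_sat − γ_w while the driving shear stress uses γ_sat:
FS = [c' + γ' z cos²β tanφ'] / [γ_sat z sinβ cosβ]
γ' = 18.1 − 9.81 = 8.29 kN/m³
Numerator = 13.7 + 8.29·4.5·cos²21.3°·tan24.1° = 13.7 + 8.29·4.5·0.8680·0.4473 = 28.185 kPa
Denominator = 18.1·4.5·sin21.3°·cos21.3° = 18.1·4.5·0.3633·0.9317 = 27.566 kPa
FS = 28.185 / 27.566 = 1.022

FS = 1.02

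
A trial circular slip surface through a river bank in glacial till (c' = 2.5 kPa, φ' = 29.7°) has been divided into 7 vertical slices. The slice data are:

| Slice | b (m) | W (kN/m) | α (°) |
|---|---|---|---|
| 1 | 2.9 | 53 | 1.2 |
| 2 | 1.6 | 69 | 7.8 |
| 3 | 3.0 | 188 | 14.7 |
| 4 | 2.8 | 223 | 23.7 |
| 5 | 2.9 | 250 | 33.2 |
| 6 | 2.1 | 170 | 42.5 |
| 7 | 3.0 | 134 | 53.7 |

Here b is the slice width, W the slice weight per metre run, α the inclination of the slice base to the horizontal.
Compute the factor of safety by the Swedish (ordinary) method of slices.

Ordinary method of slices: FS = Σ[c'·Δl_i + (W_i cosα_i)·tanφ'] / Σ W_i sinα_i, with Δl_i = b_i / cosα_i.
Slice 1: Δl = 2.9/cos1.2° = 2.901 m; N'_1 = 53·cos1.2° = 53.0; c'Δl = 7.25; W sinα = 1.1
Slice 2: Δl = 1.6/cos7.8° = 1.615 m; N'_2 = 69·cos7.8° = 68.4; c'Δl = 4.04; W sinα = 9.4
Slice 3: Δl = 3.0/cos14.7° = 3.102 m; N'_3 = 188·cos14.7° = 181.8; c'Δl = 7.75; W sinα = 47.7
Slice 4: Δl = 2.8/cos23.7° = 3.058 m; N'_4 = 223·cos23.7° = 204.2; c'Δl = 7.64; W sinα = 89.6
Slice 5: Δl = 2.9/cos33.2° = 3.466 m; N'_5 = 250·cos33.2° = 209.2; c'Δl = 8.66; W sinα = 136.9
Slice 6: Δl = 2.1/cos42.5° = 2.848 m; N'_6 = 170·cos42.5° = 125.3; c'Δl = 7.12; W sinα = 114.9
Slice 7: Δl = 3.0/cos53.7° = 5.067 m; N'_7 = 134·cos53.7° = 79.3; c'Δl = 12.67; W sinα = 108.0
Σc'Δl = 55.1 kN/m; ΣN' = 921.2 kN/m; ΣW sinα = 507.6 kN/m
Resisting = 55.1 + 921.2·tan29.7° = 55.1 + 525.5 = 580.6 kN/m
FS = 580.6 / 507.6 = 1.144

FS = 1.14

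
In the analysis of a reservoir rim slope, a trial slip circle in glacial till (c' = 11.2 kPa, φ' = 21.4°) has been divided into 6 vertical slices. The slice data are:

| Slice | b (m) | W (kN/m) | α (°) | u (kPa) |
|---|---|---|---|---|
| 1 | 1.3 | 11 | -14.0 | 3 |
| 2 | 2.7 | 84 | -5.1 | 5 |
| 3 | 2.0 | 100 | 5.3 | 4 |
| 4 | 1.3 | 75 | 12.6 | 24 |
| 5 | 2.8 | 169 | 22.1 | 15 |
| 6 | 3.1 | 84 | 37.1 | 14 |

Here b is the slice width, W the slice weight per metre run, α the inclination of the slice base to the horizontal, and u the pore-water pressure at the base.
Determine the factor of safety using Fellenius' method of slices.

Ordinary method of slices: FS = Σ[c'·Δl_i + (W_i cosα_i − u_i·Δl_i)·tanφ'] / Σ W_i sinα_i, with Δl_i = b_i / cosα_i.
Slice 1: Δl = 1.3/cos(-14.0°) = 1.340 m; N'_1 = 11·cos(-14.0°) − 3·1.340 = 6.7; c'Δl = 15.01; W sinα = -2.7
Slice 2: Δl = 2.7/cos(-5.1°) = 2.711 m; N'_2 = 84·cos(-5.1°) − 5·2.711 = 70.1; c'Δl = 30.36; W sinα = -7.5
Slice 3: Δl = 2.0/cos5.3° = 2.009 m; N'_3 = 100·cos5.3° − 4·2.009 = 91.5; c'Δl = 22.50; W sinα = 9.2
Slice 4: Δl = 1.3/cos12.6° = 1.332 m; N'_4 = 75·cos12.6° − 24·1.332 = 41.2; c'Δl = 14.92; W sinα = 16.4
Slice 5: Δl = 2.8/cos22.1° = 3.022 m; N'_5 = 169·cos22.1° − 15·3.022 = 111.3; c'Δl = 33.85; W sinα = 63.6
Slice 6: Δl = 3.1/cos37.1° = 3.887 m; N'_6 = 84·cos37.1° − 14·3.887 = 12.6; c'Δl = 43.53; W sinα = 50.7
Σc'Δl = 160.2 kN/m; ΣN' = 333.4 kN/m; ΣW sinα = 129.7 kN/m
Resisting = 160.2 + 333.4·tan21.4° = 160.2 + 130.6 = 290.8 kN/m
FS = 290.8 / 129.7 = 2.242

FS = 2.24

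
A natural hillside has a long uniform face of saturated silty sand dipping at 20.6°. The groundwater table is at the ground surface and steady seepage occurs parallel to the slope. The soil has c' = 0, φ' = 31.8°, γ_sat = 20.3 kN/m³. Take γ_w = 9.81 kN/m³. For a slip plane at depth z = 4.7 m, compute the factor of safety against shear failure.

FS = 0.85

With seepage parallel to the slope and the water table at the surface, the effective normal stress on the slip plane uses the buoyant unit weight γ' = γ_sat − γ_w while the driving shear stress uses γ_sat:
FS = [c' + γ' z cos²β tanφ'] / [γ_sat z sinβ cosβ]
(For c' = 0 this reduces to FS = (γ'/γ_sat)·tanφ'/tanβ.)
γ' = 20.3 − 9.81 = 10.49 kN/m³
Numerator = 0.0 + 10.49·4.7·cos²20.6°·tan31.8° = 0.0 + 10.49·4.7·0.8762·0.6200 = 26.785 kPa
Denominator = 20.3·4.7·sin20.6°·cos20.6° = 20.3·4.7·0.3518·0.9361 = 31.423 kPa
FS = 26.785 / 31.423 = 0.852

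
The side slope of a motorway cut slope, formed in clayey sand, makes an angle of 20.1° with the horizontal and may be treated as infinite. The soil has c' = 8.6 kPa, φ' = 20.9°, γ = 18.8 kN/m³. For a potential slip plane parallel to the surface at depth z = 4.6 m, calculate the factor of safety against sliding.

FS = 1.35

For an infinite slope with a slip plane parallel to the surface (no pore pressure): FS = [c' + γz cos²β tanφ'] / [γz sinβ cosβ].
γz = 18.8·4.6 = 86.48 kN/m²
Numerator = 8.6 + 86.48·cos²20.1°·tan20.9° = 8.6 + 86.48·0.8819·0.3819 = 37.723 kPa
Denominator = 86.48·sin20.1°·cos20.1° = 86.48·0.3437·0.9391 = 27.910 kPa
FS = 37.723 / 27.910 = 1.352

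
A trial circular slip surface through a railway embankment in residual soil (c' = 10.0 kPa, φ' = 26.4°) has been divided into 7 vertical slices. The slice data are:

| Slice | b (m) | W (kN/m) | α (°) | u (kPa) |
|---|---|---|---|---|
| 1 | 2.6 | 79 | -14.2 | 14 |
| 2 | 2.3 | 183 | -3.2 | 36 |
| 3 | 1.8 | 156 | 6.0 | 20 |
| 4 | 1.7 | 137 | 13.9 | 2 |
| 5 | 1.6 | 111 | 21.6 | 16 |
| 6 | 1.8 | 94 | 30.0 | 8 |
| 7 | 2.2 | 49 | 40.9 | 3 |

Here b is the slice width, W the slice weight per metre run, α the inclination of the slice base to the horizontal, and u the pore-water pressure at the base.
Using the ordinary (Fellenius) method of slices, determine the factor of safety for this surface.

Ordinary method of slices: FS = Σ[c'·Δl_i + (W_i cosα_i − u_i·Δl_i)·tanφ'] / Σ W_i sinα_i, with Δl_i = b_i / cosα_i.
Slice 1: Δl = 2.6/cos(-14.2°) = 2.682 m; N'_1 = 79·cos(-14.2°) − 14·2.682 = 39.0; c'Δl = 26.82; W sinα = -19.4
Slice 2: Δl = 2.3/cos(-3.2°) = 2.304 m; N'_2 = 183·cos(-3.2°) − 36·2.304 = 99.8; c'Δl = 23.04; W sinα = -10.2
Slice 3: Δl = 1.8/cos6.0° = 1.810 m; N'_3 = 156·cos6.0° − 20·1.810 = 118.9; c'Δl = 18.10; W sinα = 16.3
Slice 4: Δl = 1.7/cos13.9° = 1.751 m; N'_4 = 137·cos13.9° − 2·1.751 = 129.5; c'Δl = 17.51; W sinα = 32.9
Slice 5: Δl = 1.6/cos21.6° = 1.721 m; N'_5 = 111·cos21.6° − 16·1.721 = 75.7; c'Δl = 17.21; W sinα = 40.9
Slice 6: Δl = 1.8/cos30.0° = 2.078 m; N'_6 = 94·cos30.0° − 8·2.078 = 64.8; c'Δl = 20.78; W sinα = 47.0
Slice 7: Δl = 2.2/cos40.9° = 2.911 m; N'_7 = 49·cos40.9° − 3·2.911 = 28.3; c'Δl = 29.11; W sinα = 32.1
Σc'Δl = 152.6 kN/m; ΣN' = 556.0 kN/m; ΣW sinα = 139.6 kN/m
Resisting = 152.6 + 556.0·tan26.4° = 152.6 + 276.0 = 428.6 kN/m
FS = 428.6 / 139.6 = 3.071

FS = 3.07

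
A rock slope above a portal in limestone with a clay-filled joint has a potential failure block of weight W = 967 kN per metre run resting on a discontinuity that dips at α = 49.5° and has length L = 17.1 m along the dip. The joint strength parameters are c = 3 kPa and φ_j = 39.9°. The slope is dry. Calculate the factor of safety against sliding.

FS = 0.78

Resolving the block weight along and normal to the plane and applying the Mohr–Coulomb strength on the joint:
N' = W cosα = 967·cos49.5° = 628.0 kN/m
Driving force T = W sinα = 967·sin49.5° = 735.3 kN/m
Resisting force R = c·L + N'·tanφ_j = 3·17.1 + 628.0·tan39.9° = 51.3 + 525.1 = 576.4 kN/m
FS = R / T = 576.4 / 735.3 = 0.784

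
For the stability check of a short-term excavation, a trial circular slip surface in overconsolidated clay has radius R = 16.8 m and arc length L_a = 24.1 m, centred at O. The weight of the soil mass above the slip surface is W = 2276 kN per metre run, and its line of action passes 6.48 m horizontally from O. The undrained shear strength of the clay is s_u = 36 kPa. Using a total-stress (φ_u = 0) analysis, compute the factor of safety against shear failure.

FS = 0.99

Taking moments about the centre O, the resisting moment is provided by the undrained shear strength acting along the arc:
M_R = s_u·L_a·R = 36·24.10·16.8 = 14575.7 kN·m/m
M_D = W·d = 2276·6.48 = 14748.5 kN·m/m
FS = M_R / M_D = 14575.7 / 14748.5 = 0.988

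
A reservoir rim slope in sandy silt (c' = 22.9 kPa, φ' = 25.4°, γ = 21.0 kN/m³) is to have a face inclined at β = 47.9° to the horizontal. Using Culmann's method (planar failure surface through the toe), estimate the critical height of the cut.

Culmann's analysis gives the critical failure plane at α_cr = (β + φ')/2 = (47.9 + 25.4)/2 = 36.6°, and the critical height
H_c = (4c'/γ) · sinβ cosφ' / [1 − cos(β − φ')]
    = (4·22.9/21.0) · sin47.9°·cos25.4° / [1 − cos(22.5°)]
    = 4.362 · 0.7420·0.9033 / [1 − 0.9239]
    = 4.362 · 0.6703 / 0.0761
    = 38.41 m

H_c = 38.41 m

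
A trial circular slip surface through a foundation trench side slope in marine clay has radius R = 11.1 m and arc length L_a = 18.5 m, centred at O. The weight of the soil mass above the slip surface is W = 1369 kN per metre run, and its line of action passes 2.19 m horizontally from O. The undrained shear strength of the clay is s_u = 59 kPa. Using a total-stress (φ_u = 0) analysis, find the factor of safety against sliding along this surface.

Taking moments about the centre O, the resisting moment is provided by the undrained shear strength acting along the arc:
M_R = s_u·L_a·R = 59·18.50·11.1 = 12115.6 kN·m/m
M_D = W·d = 1369·2.19 = 2998.1 kN·m/m
FS = M_R / M_D = 12115.6 / 2998.1 = 4.041

FS = 4.04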